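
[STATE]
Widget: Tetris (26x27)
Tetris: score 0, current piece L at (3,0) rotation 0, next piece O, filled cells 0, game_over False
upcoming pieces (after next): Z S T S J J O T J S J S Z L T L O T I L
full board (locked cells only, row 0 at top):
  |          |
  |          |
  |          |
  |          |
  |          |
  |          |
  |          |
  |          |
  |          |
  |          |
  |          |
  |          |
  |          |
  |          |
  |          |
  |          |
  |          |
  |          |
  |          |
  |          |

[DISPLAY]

     ▒    │Next:          
   ▒▒▒    │▓▓             
          │▓▓             
          │               
          │               
          │               
          │Score:         
          │0              
          │               
          │               
          │               
          │               
          │               
          │               
          │               
          │               
          │               
          │               
          │               
          │               
          │               
          │               
          │               
          │               
          │               
          │               
          │               


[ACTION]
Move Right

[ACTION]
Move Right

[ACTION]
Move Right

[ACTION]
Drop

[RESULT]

          │Next:          
        ▒ │▓▓             
      ▒▒▒ │▓▓             
          │               
          │               
          │               
          │Score:         
          │0              
          │               
          │               
          │               
          │               
          │               
          │               
          │               
          │               
          │               
          │               
          │               
          │               
          │               
          │               
          │               
          │               
          │               
          │               
          │               


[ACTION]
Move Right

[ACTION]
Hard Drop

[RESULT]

    ▓▓    │Next:          
    ▓▓    │▓▓             
          │ ▓▓            
          │               
          │               
          │               
          │Score:         
          │0              
          │               
          │               
          │               
          │               
          │               
          │               
          │               
          │               
          │               
          │               
         ▒│               
       ▒▒▒│               
          │               
          │               
          │               
          │               
          │               
          │               
          │               


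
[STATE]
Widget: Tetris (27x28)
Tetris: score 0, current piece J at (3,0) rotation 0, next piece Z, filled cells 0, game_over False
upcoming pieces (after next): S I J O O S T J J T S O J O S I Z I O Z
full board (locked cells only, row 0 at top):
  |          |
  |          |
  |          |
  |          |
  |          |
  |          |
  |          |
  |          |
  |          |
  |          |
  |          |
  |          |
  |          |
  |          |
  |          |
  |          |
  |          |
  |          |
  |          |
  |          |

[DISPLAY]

   █      │Next:           
   ███    │▓▓              
          │ ▓▓             
          │                
          │                
          │                
          │Score:          
          │0               
          │                
          │                
          │                
          │                
          │                
          │                
          │                
          │                
          │                
          │                
          │                
          │                
          │                
          │                
          │                
          │                
          │                
          │                
          │                
          │                


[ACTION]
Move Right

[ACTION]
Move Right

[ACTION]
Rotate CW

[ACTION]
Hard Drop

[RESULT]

   ▓▓     │Next:           
    ▓▓    │ ░░             
          │░░              
          │                
          │                
          │                
          │Score:          
          │0               
          │                
          │                
          │                
          │                
          │                
          │                
          │                
          │                
          │                
     ██   │                
     █    │                
     █    │                
          │                
          │                
          │                
          │                
          │                
          │                
          │                
          │                


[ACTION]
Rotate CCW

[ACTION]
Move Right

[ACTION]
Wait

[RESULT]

          │Next:           
     ▓    │ ░░             
    ▓▓    │░░              
    ▓     │                
          │                
          │                
          │Score:          
          │0               
          │                
          │                
          │                
          │                
          │                
          │                
          │                
          │                
          │                
     ██   │                
     █    │                
     █    │                
          │                
          │                
          │                
          │                
          │                
          │                
          │                
          │                


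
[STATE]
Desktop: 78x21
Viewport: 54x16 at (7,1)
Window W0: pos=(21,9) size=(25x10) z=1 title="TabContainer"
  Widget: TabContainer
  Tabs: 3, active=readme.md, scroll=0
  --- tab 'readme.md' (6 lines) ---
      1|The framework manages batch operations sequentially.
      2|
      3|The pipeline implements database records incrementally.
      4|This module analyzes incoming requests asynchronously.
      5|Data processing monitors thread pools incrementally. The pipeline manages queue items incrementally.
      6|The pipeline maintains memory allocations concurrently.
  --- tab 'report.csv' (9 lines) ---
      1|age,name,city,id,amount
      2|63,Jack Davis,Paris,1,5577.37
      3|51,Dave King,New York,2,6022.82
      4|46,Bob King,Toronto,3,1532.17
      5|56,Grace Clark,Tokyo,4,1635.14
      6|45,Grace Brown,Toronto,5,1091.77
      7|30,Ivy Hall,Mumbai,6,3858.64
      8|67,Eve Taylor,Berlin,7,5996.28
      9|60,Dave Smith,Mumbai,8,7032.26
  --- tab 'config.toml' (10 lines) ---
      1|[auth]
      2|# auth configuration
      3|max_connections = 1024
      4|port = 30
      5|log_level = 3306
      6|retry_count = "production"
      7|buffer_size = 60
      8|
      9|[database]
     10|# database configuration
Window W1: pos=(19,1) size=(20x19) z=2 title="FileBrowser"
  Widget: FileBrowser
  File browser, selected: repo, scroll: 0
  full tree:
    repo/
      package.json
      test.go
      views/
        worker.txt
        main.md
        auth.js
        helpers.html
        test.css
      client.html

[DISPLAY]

            ┏━━━━━━━━━━━━━━━━━━┓                      
            ┃ FileBrowser      ┃                      
            ┠──────────────────┨                      
            ┃> [-] repo/       ┃                      
            ┃    package.json  ┃                      
            ┃    test.go       ┃                      
            ┃    [+] views/    ┃                      
            ┃    client.html   ┃                      
            ┃                  ┃━━━━━━┓               
            ┃                  ┃      ┃               
            ┃                  ┃──────┨               
            ┃                  ┃rt.csv┃               
            ┃                  ┃──────┃               
            ┃                  ┃ages b┃               
            ┃                  ┃      ┃               
            ┃                  ┃ements┃               


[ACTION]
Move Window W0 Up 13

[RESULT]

            ┏━━━━━━━━━━━━━━━━━━┓      ┃               
            ┃ FileBrowser      ┃──────┨               
            ┠──────────────────┨rt.csv┃               
            ┃> [-] repo/       ┃──────┃               
            ┃    package.json  ┃ages b┃               
            ┃    test.go       ┃      ┃               
            ┃    [+] views/    ┃ements┃               
            ┃    client.html   ┃zes in┃               
            ┃                  ┃━━━━━━┛               
            ┃                  ┃                      
            ┃                  ┃                      
            ┃                  ┃                      
            ┃                  ┃                      
            ┃                  ┃                      
            ┃                  ┃                      
            ┃                  ┃                      


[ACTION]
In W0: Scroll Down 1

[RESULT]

            ┏━━━━━━━━━━━━━━━━━━┓      ┃               
            ┃ FileBrowser      ┃──────┨               
            ┠──────────────────┨rt.csv┃               
            ┃> [-] repo/       ┃──────┃               
            ┃    package.json  ┃      ┃               
            ┃    test.go       ┃ements┃               
            ┃    [+] views/    ┃zes in┃               
            ┃    client.html   ┃onitor┃               
            ┃                  ┃━━━━━━┛               
            ┃                  ┃                      
            ┃                  ┃                      
            ┃                  ┃                      
            ┃                  ┃                      
            ┃                  ┃                      
            ┃                  ┃                      
            ┃                  ┃                      


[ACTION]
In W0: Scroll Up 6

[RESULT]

            ┏━━━━━━━━━━━━━━━━━━┓      ┃               
            ┃ FileBrowser      ┃──────┨               
            ┠──────────────────┨rt.csv┃               
            ┃> [-] repo/       ┃──────┃               
            ┃    package.json  ┃ages b┃               
            ┃    test.go       ┃      ┃               
            ┃    [+] views/    ┃ements┃               
            ┃    client.html   ┃zes in┃               
            ┃                  ┃━━━━━━┛               
            ┃                  ┃                      
            ┃                  ┃                      
            ┃                  ┃                      
            ┃                  ┃                      
            ┃                  ┃                      
            ┃                  ┃                      
            ┃                  ┃                      


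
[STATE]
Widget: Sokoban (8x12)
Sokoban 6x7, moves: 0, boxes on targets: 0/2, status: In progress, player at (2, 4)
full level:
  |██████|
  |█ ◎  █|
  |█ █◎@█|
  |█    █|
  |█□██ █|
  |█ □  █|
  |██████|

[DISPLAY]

██████  
█ ◎  █  
█ █◎@█  
█    █  
█□██ █  
█ □  █  
██████  
Moves: 0
        
        
        
        


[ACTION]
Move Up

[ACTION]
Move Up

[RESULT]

██████  
█ ◎ @█  
█ █◎ █  
█    █  
█□██ █  
█ □  █  
██████  
Moves: 1
        
        
        
        


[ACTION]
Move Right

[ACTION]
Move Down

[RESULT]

██████  
█ ◎  █  
█ █◎@█  
█    █  
█□██ █  
█ □  █  
██████  
Moves: 2
        
        
        
        


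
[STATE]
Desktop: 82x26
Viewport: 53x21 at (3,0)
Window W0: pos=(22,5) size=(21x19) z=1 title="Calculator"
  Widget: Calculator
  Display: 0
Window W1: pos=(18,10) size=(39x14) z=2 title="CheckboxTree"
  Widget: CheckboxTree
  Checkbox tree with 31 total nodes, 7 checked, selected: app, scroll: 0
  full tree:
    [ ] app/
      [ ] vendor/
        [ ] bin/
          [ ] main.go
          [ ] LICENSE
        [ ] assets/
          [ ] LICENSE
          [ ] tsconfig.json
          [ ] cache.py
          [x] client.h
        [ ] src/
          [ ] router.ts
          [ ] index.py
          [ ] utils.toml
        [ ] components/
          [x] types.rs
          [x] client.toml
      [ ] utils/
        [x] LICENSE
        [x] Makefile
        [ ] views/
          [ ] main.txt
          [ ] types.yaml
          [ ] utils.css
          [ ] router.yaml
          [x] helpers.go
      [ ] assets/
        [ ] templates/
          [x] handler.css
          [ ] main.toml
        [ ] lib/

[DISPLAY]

                                                     
                                                     
                                                     
                                                     
                                                     
                   ┏━━━━━━━━━━━━━━━━━━━┓             
                   ┃ Calculator        ┃             
                   ┠───────────────────┨             
                   ┃                  0┃             
                   ┃┌───┬───┬───┬───┐  ┃             
               ┏━━━━━━━━━━━━━━━━━━━━━━━━━━━━━━━━━━━━━
               ┃ CheckboxTree                        
               ┠─────────────────────────────────────
               ┃>[-] app/                            
               ┃   [-] vendor/                       
               ┃     [ ] bin/                        
               ┃       [ ] main.go                   
               ┃       [ ] LICENSE                   
               ┃     [-] assets/                     
               ┃       [ ] LICENSE                   
               ┃       [ ] tsconfig.json             


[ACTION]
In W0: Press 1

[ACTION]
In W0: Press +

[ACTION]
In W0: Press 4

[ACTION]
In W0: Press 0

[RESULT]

                                                     
                                                     
                                                     
                                                     
                                                     
                   ┏━━━━━━━━━━━━━━━━━━━┓             
                   ┃ Calculator        ┃             
                   ┠───────────────────┨             
                   ┃                 40┃             
                   ┃┌───┬───┬───┬───┐  ┃             
               ┏━━━━━━━━━━━━━━━━━━━━━━━━━━━━━━━━━━━━━
               ┃ CheckboxTree                        
               ┠─────────────────────────────────────
               ┃>[-] app/                            
               ┃   [-] vendor/                       
               ┃     [ ] bin/                        
               ┃       [ ] main.go                   
               ┃       [ ] LICENSE                   
               ┃     [-] assets/                     
               ┃       [ ] LICENSE                   
               ┃       [ ] tsconfig.json             


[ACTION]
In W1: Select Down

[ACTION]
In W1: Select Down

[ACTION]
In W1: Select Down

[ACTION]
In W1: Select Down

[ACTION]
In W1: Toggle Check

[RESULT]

                                                     
                                                     
                                                     
                                                     
                                                     
                   ┏━━━━━━━━━━━━━━━━━━━┓             
                   ┃ Calculator        ┃             
                   ┠───────────────────┨             
                   ┃                 40┃             
                   ┃┌───┬───┬───┬───┐  ┃             
               ┏━━━━━━━━━━━━━━━━━━━━━━━━━━━━━━━━━━━━━
               ┃ CheckboxTree                        
               ┠─────────────────────────────────────
               ┃ [-] app/                            
               ┃   [-] vendor/                       
               ┃     [-] bin/                        
               ┃       [ ] main.go                   
               ┃>      [x] LICENSE                   
               ┃     [-] assets/                     
               ┃       [ ] LICENSE                   
               ┃       [ ] tsconfig.json             


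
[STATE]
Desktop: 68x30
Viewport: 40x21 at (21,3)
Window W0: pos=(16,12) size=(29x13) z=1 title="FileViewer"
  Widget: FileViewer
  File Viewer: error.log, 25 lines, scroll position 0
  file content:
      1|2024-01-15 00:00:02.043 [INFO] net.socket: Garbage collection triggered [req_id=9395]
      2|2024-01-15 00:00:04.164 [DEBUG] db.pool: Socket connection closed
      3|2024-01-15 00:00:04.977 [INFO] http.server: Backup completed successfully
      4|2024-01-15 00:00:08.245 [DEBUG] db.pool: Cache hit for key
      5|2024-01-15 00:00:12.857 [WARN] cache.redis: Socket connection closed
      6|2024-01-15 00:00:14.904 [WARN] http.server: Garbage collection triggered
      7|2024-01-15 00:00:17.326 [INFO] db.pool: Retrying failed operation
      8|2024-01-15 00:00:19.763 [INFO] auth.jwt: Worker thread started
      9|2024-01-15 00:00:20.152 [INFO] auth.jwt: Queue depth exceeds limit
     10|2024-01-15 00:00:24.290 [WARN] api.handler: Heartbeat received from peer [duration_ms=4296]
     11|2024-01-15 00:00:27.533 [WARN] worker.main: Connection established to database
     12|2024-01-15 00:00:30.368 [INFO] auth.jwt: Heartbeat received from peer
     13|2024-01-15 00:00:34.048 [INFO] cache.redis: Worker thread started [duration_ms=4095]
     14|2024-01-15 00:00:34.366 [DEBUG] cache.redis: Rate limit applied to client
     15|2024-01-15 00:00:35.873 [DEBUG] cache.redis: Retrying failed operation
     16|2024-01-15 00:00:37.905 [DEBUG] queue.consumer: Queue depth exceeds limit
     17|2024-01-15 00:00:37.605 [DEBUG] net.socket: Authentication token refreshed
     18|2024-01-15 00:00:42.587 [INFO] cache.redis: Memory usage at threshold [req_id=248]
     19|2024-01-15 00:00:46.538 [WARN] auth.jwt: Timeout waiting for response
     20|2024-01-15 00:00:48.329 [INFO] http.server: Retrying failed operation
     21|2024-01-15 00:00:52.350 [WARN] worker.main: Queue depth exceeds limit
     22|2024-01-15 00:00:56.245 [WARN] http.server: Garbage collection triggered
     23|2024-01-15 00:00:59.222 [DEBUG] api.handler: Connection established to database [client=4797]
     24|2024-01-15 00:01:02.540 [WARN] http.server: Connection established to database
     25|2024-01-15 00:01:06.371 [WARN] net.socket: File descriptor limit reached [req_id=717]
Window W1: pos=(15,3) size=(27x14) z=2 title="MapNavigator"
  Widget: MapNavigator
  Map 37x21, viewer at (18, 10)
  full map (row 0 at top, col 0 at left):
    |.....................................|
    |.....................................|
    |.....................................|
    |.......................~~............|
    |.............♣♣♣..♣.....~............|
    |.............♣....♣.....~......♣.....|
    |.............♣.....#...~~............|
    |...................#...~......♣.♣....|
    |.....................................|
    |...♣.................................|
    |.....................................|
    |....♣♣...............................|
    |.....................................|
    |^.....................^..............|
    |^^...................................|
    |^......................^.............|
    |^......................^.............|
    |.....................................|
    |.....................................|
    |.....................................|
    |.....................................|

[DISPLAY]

━━━━━━━━━━━━━━━━━━━━┓                   
avigator            ┃                   
────────────────────┨                   
..♣....♣.....~......┃                   
..♣.....#...~~......┃                   
........#...~......♣┃                   
....................┃                   
....................┃                   
.......@............┃                   
....................┃━━┓                
....................┃  ┃                
...........^........┃──┨                
....................┃I▲┃                
━━━━━━━━━━━━━━━━━━━━┛D█┃                
-01-15 00:00:04.977 [I░┃                
-01-15 00:00:08.245 [D░┃                
-01-15 00:00:12.857 [W░┃                
-01-15 00:00:14.904 [W░┃                
-01-15 00:00:17.326 [I░┃                
-01-15 00:00:19.763 [I░┃                
-01-15 00:00:20.152 [I▼┃                


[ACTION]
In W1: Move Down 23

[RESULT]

━━━━━━━━━━━━━━━━━━━━┓                   
avigator            ┃                   
────────────────────┨                   
............^.......┃                   
............^.......┃                   
....................┃                   
....................┃                   
....................┃                   
.......@............┃                   
                    ┃━━┓                
                    ┃  ┃                
                    ┃──┨                
                    ┃I▲┃                
━━━━━━━━━━━━━━━━━━━━┛D█┃                
-01-15 00:00:04.977 [I░┃                
-01-15 00:00:08.245 [D░┃                
-01-15 00:00:12.857 [W░┃                
-01-15 00:00:14.904 [W░┃                
-01-15 00:00:17.326 [I░┃                
-01-15 00:00:19.763 [I░┃                
-01-15 00:00:20.152 [I▼┃                


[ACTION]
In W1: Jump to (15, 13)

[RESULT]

━━━━━━━━━━━━━━━━━━━━┓                   
avigator            ┃                   
────────────────────┨                   
....................┃                   
....................┃                   
....................┃                   
....................┃                   
....................┃                   
.......@......^.....┃                   
....................┃━━┓                
...............^....┃  ┃                
...............^....┃──┨                
....................┃I▲┃                
━━━━━━━━━━━━━━━━━━━━┛D█┃                
-01-15 00:00:04.977 [I░┃                
-01-15 00:00:08.245 [D░┃                
-01-15 00:00:12.857 [W░┃                
-01-15 00:00:14.904 [W░┃                
-01-15 00:00:17.326 [I░┃                
-01-15 00:00:19.763 [I░┃                
-01-15 00:00:20.152 [I▼┃                


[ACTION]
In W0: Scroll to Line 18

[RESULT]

━━━━━━━━━━━━━━━━━━━━┓                   
avigator            ┃                   
────────────────────┨                   
....................┃                   
....................┃                   
....................┃                   
....................┃                   
....................┃                   
.......@......^.....┃                   
....................┃━━┓                
...............^....┃  ┃                
...............^....┃──┨                
....................┃D▲┃                
━━━━━━━━━━━━━━━━━━━━┛I░┃                
-01-15 00:00:46.538 [W░┃                
-01-15 00:00:48.329 [I░┃                
-01-15 00:00:52.350 [W░┃                
-01-15 00:00:56.245 [W░┃                
-01-15 00:00:59.222 [D░┃                
-01-15 00:01:02.540 [W█┃                
-01-15 00:01:06.371 [W▼┃                


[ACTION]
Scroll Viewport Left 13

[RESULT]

       ┏━━━━━━━━━━━━━━━━━━━━━━━━━┓      
       ┃ MapNavigator            ┃      
       ┠─────────────────────────┨      
       ┃.........................┃      
       ┃♣........................┃      
       ┃.........................┃      
       ┃.♣♣......................┃      
       ┃.........................┃      
       ┃............@......^.....┃      
       ┃.........................┃━━┓   
       ┃....................^....┃  ┃   
       ┃....................^....┃──┨   
       ┃.........................┃D▲┃   
       ┗━━━━━━━━━━━━━━━━━━━━━━━━━┛I░┃   
        ┃2024-01-15 00:00:46.538 [W░┃   
        ┃2024-01-15 00:00:48.329 [I░┃   
        ┃2024-01-15 00:00:52.350 [W░┃   
        ┃2024-01-15 00:00:56.245 [W░┃   
        ┃2024-01-15 00:00:59.222 [D░┃   
        ┃2024-01-15 00:01:02.540 [W█┃   
        ┃2024-01-15 00:01:06.371 [W▼┃   


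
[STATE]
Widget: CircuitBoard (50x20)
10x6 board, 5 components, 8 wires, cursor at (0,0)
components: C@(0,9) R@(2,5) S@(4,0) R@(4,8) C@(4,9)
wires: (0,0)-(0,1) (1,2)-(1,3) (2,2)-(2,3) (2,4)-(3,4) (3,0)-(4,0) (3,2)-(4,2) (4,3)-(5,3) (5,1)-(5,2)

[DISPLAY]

   0 1 2 3 4 5 6 7 8 9                            
0  [.]─ ·                               C         
                                                  
1           · ─ ·                                 
                                                  
2           · ─ ·   ·   R                         
                    │                             
3   ·       ·       ·                             
    │       │                                     
4   S       ·   ·                   R   C         
                │                                 
5       · ─ ·   ·                                 
Cursor: (0,0)                                     
                                                  
                                                  
                                                  
                                                  
                                                  
                                                  
                                                  


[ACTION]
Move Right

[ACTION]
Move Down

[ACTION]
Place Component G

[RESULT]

   0 1 2 3 4 5 6 7 8 9                            
0   · ─ ·                               C         
                                                  
1      [G]  · ─ ·                                 
                                                  
2           · ─ ·   ·   R                         
                    │                             
3   ·       ·       ·                             
    │       │                                     
4   S       ·   ·                   R   C         
                │                                 
5       · ─ ·   ·                                 
Cursor: (1,1)                                     
                                                  
                                                  
                                                  
                                                  
                                                  
                                                  
                                                  


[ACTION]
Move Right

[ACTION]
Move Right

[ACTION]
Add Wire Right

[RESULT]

   0 1 2 3 4 5 6 7 8 9                            
0   · ─ ·                               C         
                                                  
1       G   · ─[.]─ ·                             
                                                  
2           · ─ ·   ·   R                         
                    │                             
3   ·       ·       ·                             
    │       │                                     
4   S       ·   ·                   R   C         
                │                                 
5       · ─ ·   ·                                 
Cursor: (1,3)                                     
                                                  
                                                  
                                                  
                                                  
                                                  
                                                  
                                                  


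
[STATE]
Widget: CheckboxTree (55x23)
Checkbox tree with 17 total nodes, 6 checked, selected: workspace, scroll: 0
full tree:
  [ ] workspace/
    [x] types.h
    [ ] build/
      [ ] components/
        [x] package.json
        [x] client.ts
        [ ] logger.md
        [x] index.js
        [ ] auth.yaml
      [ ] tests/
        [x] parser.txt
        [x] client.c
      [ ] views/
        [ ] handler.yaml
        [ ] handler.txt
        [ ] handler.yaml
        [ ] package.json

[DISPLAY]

>[-] workspace/                                        
   [x] types.h                                         
   [-] build/                                          
     [-] components/                                   
       [x] package.json                                
       [x] client.ts                                   
       [ ] logger.md                                   
       [x] index.js                                    
       [ ] auth.yaml                                   
     [x] tests/                                        
       [x] parser.txt                                  
       [x] client.c                                    
     [ ] views/                                        
       [ ] handler.yaml                                
       [ ] handler.txt                                 
       [ ] handler.yaml                                
       [ ] package.json                                
                                                       
                                                       
                                                       
                                                       
                                                       
                                                       


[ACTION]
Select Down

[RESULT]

 [-] workspace/                                        
>  [x] types.h                                         
   [-] build/                                          
     [-] components/                                   
       [x] package.json                                
       [x] client.ts                                   
       [ ] logger.md                                   
       [x] index.js                                    
       [ ] auth.yaml                                   
     [x] tests/                                        
       [x] parser.txt                                  
       [x] client.c                                    
     [ ] views/                                        
       [ ] handler.yaml                                
       [ ] handler.txt                                 
       [ ] handler.yaml                                
       [ ] package.json                                
                                                       
                                                       
                                                       
                                                       
                                                       
                                                       


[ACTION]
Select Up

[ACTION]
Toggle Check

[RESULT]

>[x] workspace/                                        
   [x] types.h                                         
   [x] build/                                          
     [x] components/                                   
       [x] package.json                                
       [x] client.ts                                   
       [x] logger.md                                   
       [x] index.js                                    
       [x] auth.yaml                                   
     [x] tests/                                        
       [x] parser.txt                                  
       [x] client.c                                    
     [x] views/                                        
       [x] handler.yaml                                
       [x] handler.txt                                 
       [x] handler.yaml                                
       [x] package.json                                
                                                       
                                                       
                                                       
                                                       
                                                       
                                                       


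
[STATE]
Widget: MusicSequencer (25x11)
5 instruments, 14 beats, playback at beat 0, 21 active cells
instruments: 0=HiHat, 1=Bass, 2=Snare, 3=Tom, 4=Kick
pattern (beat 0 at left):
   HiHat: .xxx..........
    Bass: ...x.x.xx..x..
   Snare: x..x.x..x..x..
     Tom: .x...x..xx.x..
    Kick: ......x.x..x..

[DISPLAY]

      ▼1234567890123     
 HiHat·███··········     
  Bass···█·█·██··█··     
 Snare█··█·█··█··█··     
   Tom·█···█··██·█··     
  Kick······█·█··█··     
                         
                         
                         
                         
                         


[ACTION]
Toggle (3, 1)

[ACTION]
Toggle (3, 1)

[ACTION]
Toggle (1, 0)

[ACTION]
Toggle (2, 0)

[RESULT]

      ▼1234567890123     
 HiHat·███··········     
  Bass█··█·█·██··█··     
 Snare···█·█··█··█··     
   Tom·█···█··██·█··     
  Kick······█·█··█··     
                         
                         
                         
                         
                         


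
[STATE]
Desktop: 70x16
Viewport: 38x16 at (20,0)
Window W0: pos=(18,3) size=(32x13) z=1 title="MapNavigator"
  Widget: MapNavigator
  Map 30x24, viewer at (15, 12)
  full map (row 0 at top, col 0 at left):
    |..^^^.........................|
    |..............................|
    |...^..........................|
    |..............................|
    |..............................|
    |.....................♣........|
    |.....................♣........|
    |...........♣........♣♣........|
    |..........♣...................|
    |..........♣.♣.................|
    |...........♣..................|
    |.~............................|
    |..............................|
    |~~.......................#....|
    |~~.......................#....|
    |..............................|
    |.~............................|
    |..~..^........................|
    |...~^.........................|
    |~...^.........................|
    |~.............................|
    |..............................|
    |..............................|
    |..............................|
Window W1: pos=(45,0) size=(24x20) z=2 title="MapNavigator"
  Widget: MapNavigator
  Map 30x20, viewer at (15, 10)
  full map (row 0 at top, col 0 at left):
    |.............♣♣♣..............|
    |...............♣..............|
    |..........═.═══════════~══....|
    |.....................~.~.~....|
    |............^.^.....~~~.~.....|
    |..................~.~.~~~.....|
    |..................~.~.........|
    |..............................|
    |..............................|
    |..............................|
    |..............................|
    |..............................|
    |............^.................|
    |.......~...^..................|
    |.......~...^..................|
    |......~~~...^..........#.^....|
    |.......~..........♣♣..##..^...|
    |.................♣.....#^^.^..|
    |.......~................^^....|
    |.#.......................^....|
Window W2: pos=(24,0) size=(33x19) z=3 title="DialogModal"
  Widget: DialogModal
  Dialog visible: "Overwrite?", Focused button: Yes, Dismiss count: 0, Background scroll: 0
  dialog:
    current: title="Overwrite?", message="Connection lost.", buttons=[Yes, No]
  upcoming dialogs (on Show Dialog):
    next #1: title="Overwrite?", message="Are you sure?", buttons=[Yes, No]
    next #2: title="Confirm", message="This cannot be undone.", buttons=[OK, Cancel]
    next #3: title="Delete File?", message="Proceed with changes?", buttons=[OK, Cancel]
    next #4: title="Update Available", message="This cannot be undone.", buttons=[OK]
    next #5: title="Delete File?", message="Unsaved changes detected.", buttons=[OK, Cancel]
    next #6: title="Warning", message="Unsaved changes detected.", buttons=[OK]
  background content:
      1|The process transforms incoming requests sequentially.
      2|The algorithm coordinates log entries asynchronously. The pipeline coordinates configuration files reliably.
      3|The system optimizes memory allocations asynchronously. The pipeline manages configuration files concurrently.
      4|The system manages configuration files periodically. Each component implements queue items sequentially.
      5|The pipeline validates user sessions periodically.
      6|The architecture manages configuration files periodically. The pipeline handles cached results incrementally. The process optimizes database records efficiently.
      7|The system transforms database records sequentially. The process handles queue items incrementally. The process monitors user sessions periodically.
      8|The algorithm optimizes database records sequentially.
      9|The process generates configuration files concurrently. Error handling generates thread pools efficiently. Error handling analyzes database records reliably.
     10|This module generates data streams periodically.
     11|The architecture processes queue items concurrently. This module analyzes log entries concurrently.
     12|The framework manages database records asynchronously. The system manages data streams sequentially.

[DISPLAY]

    ┏━━━━━━━━━━━━━━━━━━━━━━━━━━━━━━━┓━
    ┃ DialogModal                   ┃o
    ┠───────────────────────────────┨─
━━━━┃The process transforms incoming┃═
MapN┃The algorithm coordinates log e┃.
────┃The system optimizes memory all┃.
....┃The system manages configuratio┃.
....┃The pipeline validates user ses┃.
....┃The a┌──────────────────┐config┃.
~...┃The s│    Overwrite?    │abase ┃.
....┃The a│ Connection lost. │atabas┃.
~...┃The p│    [Yes]  No     │figura┃@
~...┃This └──────────────────┘a stre┃.
....┃The architecture processes queu┃.
~...┃The framework manages database ┃.
━━━━┃                               ┃.


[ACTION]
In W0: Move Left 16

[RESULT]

    ┏━━━━━━━━━━━━━━━━━━━━━━━━━━━━━━━┓━
    ┃ DialogModal                   ┃o
    ┠───────────────────────────────┨─
━━━━┃The process transforms incoming┃═
MapN┃The algorithm coordinates log e┃.
────┃The system optimizes memory all┃.
    ┃The system manages configuratio┃.
    ┃The pipeline validates user ses┃.
    ┃The a┌──────────────────┐config┃.
    ┃The s│    Overwrite?    │abase ┃.
    ┃The a│ Connection lost. │atabas┃.
    ┃The p│    [Yes]  No     │figura┃@
    ┃This └──────────────────┘a stre┃.
    ┃The architecture processes queu┃.
    ┃The framework manages database ┃.
━━━━┃                               ┃.


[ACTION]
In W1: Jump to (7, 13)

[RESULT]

    ┏━━━━━━━━━━━━━━━━━━━━━━━━━━━━━━━┓━
    ┃ DialogModal                   ┃o
    ┠───────────────────────────────┨─
━━━━┃The process transforms incoming┃.
MapN┃The algorithm coordinates log e┃.
────┃The system optimizes memory all┃.
    ┃The system manages configuratio┃.
    ┃The pipeline validates user ses┃.
    ┃The a┌──────────────────┐config┃.
    ┃The s│    Overwrite?    │abase ┃.
    ┃The a│ Connection lost. │atabas┃.
    ┃The p│    [Yes]  No     │figura┃@
    ┃This └──────────────────┘a stre┃~
    ┃The architecture processes queu┃~
    ┃The framework manages database ┃~
━━━━┃                               ┃.


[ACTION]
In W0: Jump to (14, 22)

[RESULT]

    ┏━━━━━━━━━━━━━━━━━━━━━━━━━━━━━━━┓━
    ┃ DialogModal                   ┃o
    ┠───────────────────────────────┨─
━━━━┃The process transforms incoming┃.
MapN┃The algorithm coordinates log e┃.
────┃The system optimizes memory all┃.
...~┃The system manages configuratio┃.
~...┃The pipeline validates user ses┃.
~...┃The a┌──────────────────┐config┃.
....┃The s│    Overwrite?    │abase ┃.
....┃The a│ Connection lost. │atabas┃.
....┃The p│    [Yes]  No     │figura┃@
    ┃This └──────────────────┘a stre┃~
    ┃The architecture processes queu┃~
    ┃The framework manages database ┃~
━━━━┃                               ┃.


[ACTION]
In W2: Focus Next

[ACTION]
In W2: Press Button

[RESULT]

    ┏━━━━━━━━━━━━━━━━━━━━━━━━━━━━━━━┓━
    ┃ DialogModal                   ┃o
    ┠───────────────────────────────┨─
━━━━┃The process transforms incoming┃.
MapN┃The algorithm coordinates log e┃.
────┃The system optimizes memory all┃.
...~┃The system manages configuratio┃.
~...┃The pipeline validates user ses┃.
~...┃The architecture manages config┃.
....┃The system transforms database ┃.
....┃The algorithm optimizes databas┃.
....┃The process generates configura┃@
    ┃This module generates data stre┃~
    ┃The architecture processes queu┃~
    ┃The framework manages database ┃~
━━━━┃                               ┃.
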